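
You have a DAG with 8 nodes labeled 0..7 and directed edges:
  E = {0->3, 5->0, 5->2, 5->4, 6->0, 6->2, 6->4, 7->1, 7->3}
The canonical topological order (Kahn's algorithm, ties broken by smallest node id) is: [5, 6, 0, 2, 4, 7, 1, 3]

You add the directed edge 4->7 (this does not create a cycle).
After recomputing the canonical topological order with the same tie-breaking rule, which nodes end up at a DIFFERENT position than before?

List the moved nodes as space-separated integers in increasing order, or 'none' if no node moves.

Answer: none

Derivation:
Old toposort: [5, 6, 0, 2, 4, 7, 1, 3]
Added edge 4->7
Recompute Kahn (smallest-id tiebreak):
  initial in-degrees: [2, 1, 2, 2, 2, 0, 0, 1]
  ready (indeg=0): [5, 6]
  pop 5: indeg[0]->1; indeg[2]->1; indeg[4]->1 | ready=[6] | order so far=[5]
  pop 6: indeg[0]->0; indeg[2]->0; indeg[4]->0 | ready=[0, 2, 4] | order so far=[5, 6]
  pop 0: indeg[3]->1 | ready=[2, 4] | order so far=[5, 6, 0]
  pop 2: no out-edges | ready=[4] | order so far=[5, 6, 0, 2]
  pop 4: indeg[7]->0 | ready=[7] | order so far=[5, 6, 0, 2, 4]
  pop 7: indeg[1]->0; indeg[3]->0 | ready=[1, 3] | order so far=[5, 6, 0, 2, 4, 7]
  pop 1: no out-edges | ready=[3] | order so far=[5, 6, 0, 2, 4, 7, 1]
  pop 3: no out-edges | ready=[] | order so far=[5, 6, 0, 2, 4, 7, 1, 3]
New canonical toposort: [5, 6, 0, 2, 4, 7, 1, 3]
Compare positions:
  Node 0: index 2 -> 2 (same)
  Node 1: index 6 -> 6 (same)
  Node 2: index 3 -> 3 (same)
  Node 3: index 7 -> 7 (same)
  Node 4: index 4 -> 4 (same)
  Node 5: index 0 -> 0 (same)
  Node 6: index 1 -> 1 (same)
  Node 7: index 5 -> 5 (same)
Nodes that changed position: none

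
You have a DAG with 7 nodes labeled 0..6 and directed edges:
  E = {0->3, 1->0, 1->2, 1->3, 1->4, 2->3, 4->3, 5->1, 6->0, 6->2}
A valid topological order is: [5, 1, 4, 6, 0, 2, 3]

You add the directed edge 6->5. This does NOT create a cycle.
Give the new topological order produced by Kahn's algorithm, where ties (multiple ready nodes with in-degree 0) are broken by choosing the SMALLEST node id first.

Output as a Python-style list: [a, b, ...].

Old toposort: [5, 1, 4, 6, 0, 2, 3]
Added edge: 6->5
Position of 6 (3) > position of 5 (0). Must reorder: 6 must now come before 5.
Run Kahn's algorithm (break ties by smallest node id):
  initial in-degrees: [2, 1, 2, 4, 1, 1, 0]
  ready (indeg=0): [6]
  pop 6: indeg[0]->1; indeg[2]->1; indeg[5]->0 | ready=[5] | order so far=[6]
  pop 5: indeg[1]->0 | ready=[1] | order so far=[6, 5]
  pop 1: indeg[0]->0; indeg[2]->0; indeg[3]->3; indeg[4]->0 | ready=[0, 2, 4] | order so far=[6, 5, 1]
  pop 0: indeg[3]->2 | ready=[2, 4] | order so far=[6, 5, 1, 0]
  pop 2: indeg[3]->1 | ready=[4] | order so far=[6, 5, 1, 0, 2]
  pop 4: indeg[3]->0 | ready=[3] | order so far=[6, 5, 1, 0, 2, 4]
  pop 3: no out-edges | ready=[] | order so far=[6, 5, 1, 0, 2, 4, 3]
  Result: [6, 5, 1, 0, 2, 4, 3]

Answer: [6, 5, 1, 0, 2, 4, 3]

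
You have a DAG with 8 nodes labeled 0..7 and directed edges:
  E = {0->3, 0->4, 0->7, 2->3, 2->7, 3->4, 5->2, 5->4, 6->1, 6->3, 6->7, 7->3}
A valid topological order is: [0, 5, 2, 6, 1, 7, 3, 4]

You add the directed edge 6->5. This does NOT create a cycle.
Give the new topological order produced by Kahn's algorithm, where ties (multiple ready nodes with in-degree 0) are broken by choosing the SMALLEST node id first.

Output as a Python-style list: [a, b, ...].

Answer: [0, 6, 1, 5, 2, 7, 3, 4]

Derivation:
Old toposort: [0, 5, 2, 6, 1, 7, 3, 4]
Added edge: 6->5
Position of 6 (3) > position of 5 (1). Must reorder: 6 must now come before 5.
Run Kahn's algorithm (break ties by smallest node id):
  initial in-degrees: [0, 1, 1, 4, 3, 1, 0, 3]
  ready (indeg=0): [0, 6]
  pop 0: indeg[3]->3; indeg[4]->2; indeg[7]->2 | ready=[6] | order so far=[0]
  pop 6: indeg[1]->0; indeg[3]->2; indeg[5]->0; indeg[7]->1 | ready=[1, 5] | order so far=[0, 6]
  pop 1: no out-edges | ready=[5] | order so far=[0, 6, 1]
  pop 5: indeg[2]->0; indeg[4]->1 | ready=[2] | order so far=[0, 6, 1, 5]
  pop 2: indeg[3]->1; indeg[7]->0 | ready=[7] | order so far=[0, 6, 1, 5, 2]
  pop 7: indeg[3]->0 | ready=[3] | order so far=[0, 6, 1, 5, 2, 7]
  pop 3: indeg[4]->0 | ready=[4] | order so far=[0, 6, 1, 5, 2, 7, 3]
  pop 4: no out-edges | ready=[] | order so far=[0, 6, 1, 5, 2, 7, 3, 4]
  Result: [0, 6, 1, 5, 2, 7, 3, 4]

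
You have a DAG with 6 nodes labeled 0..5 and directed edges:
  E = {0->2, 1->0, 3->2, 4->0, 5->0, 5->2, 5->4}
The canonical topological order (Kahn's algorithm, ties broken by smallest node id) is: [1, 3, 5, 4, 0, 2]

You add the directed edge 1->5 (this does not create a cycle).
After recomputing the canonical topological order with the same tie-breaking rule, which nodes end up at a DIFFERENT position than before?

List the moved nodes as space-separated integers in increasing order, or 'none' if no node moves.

Old toposort: [1, 3, 5, 4, 0, 2]
Added edge 1->5
Recompute Kahn (smallest-id tiebreak):
  initial in-degrees: [3, 0, 3, 0, 1, 1]
  ready (indeg=0): [1, 3]
  pop 1: indeg[0]->2; indeg[5]->0 | ready=[3, 5] | order so far=[1]
  pop 3: indeg[2]->2 | ready=[5] | order so far=[1, 3]
  pop 5: indeg[0]->1; indeg[2]->1; indeg[4]->0 | ready=[4] | order so far=[1, 3, 5]
  pop 4: indeg[0]->0 | ready=[0] | order so far=[1, 3, 5, 4]
  pop 0: indeg[2]->0 | ready=[2] | order so far=[1, 3, 5, 4, 0]
  pop 2: no out-edges | ready=[] | order so far=[1, 3, 5, 4, 0, 2]
New canonical toposort: [1, 3, 5, 4, 0, 2]
Compare positions:
  Node 0: index 4 -> 4 (same)
  Node 1: index 0 -> 0 (same)
  Node 2: index 5 -> 5 (same)
  Node 3: index 1 -> 1 (same)
  Node 4: index 3 -> 3 (same)
  Node 5: index 2 -> 2 (same)
Nodes that changed position: none

Answer: none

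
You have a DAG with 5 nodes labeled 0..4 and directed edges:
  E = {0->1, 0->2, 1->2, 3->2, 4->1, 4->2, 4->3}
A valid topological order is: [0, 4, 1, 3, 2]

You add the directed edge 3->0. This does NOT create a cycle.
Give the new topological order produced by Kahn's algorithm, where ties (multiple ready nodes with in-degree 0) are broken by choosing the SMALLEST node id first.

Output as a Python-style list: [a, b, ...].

Answer: [4, 3, 0, 1, 2]

Derivation:
Old toposort: [0, 4, 1, 3, 2]
Added edge: 3->0
Position of 3 (3) > position of 0 (0). Must reorder: 3 must now come before 0.
Run Kahn's algorithm (break ties by smallest node id):
  initial in-degrees: [1, 2, 4, 1, 0]
  ready (indeg=0): [4]
  pop 4: indeg[1]->1; indeg[2]->3; indeg[3]->0 | ready=[3] | order so far=[4]
  pop 3: indeg[0]->0; indeg[2]->2 | ready=[0] | order so far=[4, 3]
  pop 0: indeg[1]->0; indeg[2]->1 | ready=[1] | order so far=[4, 3, 0]
  pop 1: indeg[2]->0 | ready=[2] | order so far=[4, 3, 0, 1]
  pop 2: no out-edges | ready=[] | order so far=[4, 3, 0, 1, 2]
  Result: [4, 3, 0, 1, 2]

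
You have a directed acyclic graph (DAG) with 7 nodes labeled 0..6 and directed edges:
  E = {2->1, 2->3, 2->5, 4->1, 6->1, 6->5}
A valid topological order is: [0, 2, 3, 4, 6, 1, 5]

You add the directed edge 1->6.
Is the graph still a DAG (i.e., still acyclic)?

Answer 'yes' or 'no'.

Given toposort: [0, 2, 3, 4, 6, 1, 5]
Position of 1: index 5; position of 6: index 4
New edge 1->6: backward (u after v in old order)
Backward edge: old toposort is now invalid. Check if this creates a cycle.
Does 6 already reach 1? Reachable from 6: [1, 5, 6]. YES -> cycle!
Still a DAG? no

Answer: no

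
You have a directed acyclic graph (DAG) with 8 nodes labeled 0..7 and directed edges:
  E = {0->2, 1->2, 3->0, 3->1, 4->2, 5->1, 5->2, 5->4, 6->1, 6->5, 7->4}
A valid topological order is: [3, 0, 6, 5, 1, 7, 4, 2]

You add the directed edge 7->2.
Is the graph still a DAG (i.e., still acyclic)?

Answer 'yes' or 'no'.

Answer: yes

Derivation:
Given toposort: [3, 0, 6, 5, 1, 7, 4, 2]
Position of 7: index 5; position of 2: index 7
New edge 7->2: forward
Forward edge: respects the existing order. Still a DAG, same toposort still valid.
Still a DAG? yes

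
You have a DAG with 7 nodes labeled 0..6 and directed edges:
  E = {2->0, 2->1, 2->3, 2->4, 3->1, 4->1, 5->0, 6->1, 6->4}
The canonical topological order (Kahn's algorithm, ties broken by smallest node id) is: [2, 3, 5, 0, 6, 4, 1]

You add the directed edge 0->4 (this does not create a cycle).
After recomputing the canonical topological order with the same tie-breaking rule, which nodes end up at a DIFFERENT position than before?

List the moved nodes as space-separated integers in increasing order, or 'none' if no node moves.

Answer: none

Derivation:
Old toposort: [2, 3, 5, 0, 6, 4, 1]
Added edge 0->4
Recompute Kahn (smallest-id tiebreak):
  initial in-degrees: [2, 4, 0, 1, 3, 0, 0]
  ready (indeg=0): [2, 5, 6]
  pop 2: indeg[0]->1; indeg[1]->3; indeg[3]->0; indeg[4]->2 | ready=[3, 5, 6] | order so far=[2]
  pop 3: indeg[1]->2 | ready=[5, 6] | order so far=[2, 3]
  pop 5: indeg[0]->0 | ready=[0, 6] | order so far=[2, 3, 5]
  pop 0: indeg[4]->1 | ready=[6] | order so far=[2, 3, 5, 0]
  pop 6: indeg[1]->1; indeg[4]->0 | ready=[4] | order so far=[2, 3, 5, 0, 6]
  pop 4: indeg[1]->0 | ready=[1] | order so far=[2, 3, 5, 0, 6, 4]
  pop 1: no out-edges | ready=[] | order so far=[2, 3, 5, 0, 6, 4, 1]
New canonical toposort: [2, 3, 5, 0, 6, 4, 1]
Compare positions:
  Node 0: index 3 -> 3 (same)
  Node 1: index 6 -> 6 (same)
  Node 2: index 0 -> 0 (same)
  Node 3: index 1 -> 1 (same)
  Node 4: index 5 -> 5 (same)
  Node 5: index 2 -> 2 (same)
  Node 6: index 4 -> 4 (same)
Nodes that changed position: none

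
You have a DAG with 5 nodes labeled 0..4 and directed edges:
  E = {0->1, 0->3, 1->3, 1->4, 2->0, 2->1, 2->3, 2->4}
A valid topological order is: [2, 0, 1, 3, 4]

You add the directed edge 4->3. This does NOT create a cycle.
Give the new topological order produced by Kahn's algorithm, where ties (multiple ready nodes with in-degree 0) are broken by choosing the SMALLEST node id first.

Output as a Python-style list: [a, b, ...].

Old toposort: [2, 0, 1, 3, 4]
Added edge: 4->3
Position of 4 (4) > position of 3 (3). Must reorder: 4 must now come before 3.
Run Kahn's algorithm (break ties by smallest node id):
  initial in-degrees: [1, 2, 0, 4, 2]
  ready (indeg=0): [2]
  pop 2: indeg[0]->0; indeg[1]->1; indeg[3]->3; indeg[4]->1 | ready=[0] | order so far=[2]
  pop 0: indeg[1]->0; indeg[3]->2 | ready=[1] | order so far=[2, 0]
  pop 1: indeg[3]->1; indeg[4]->0 | ready=[4] | order so far=[2, 0, 1]
  pop 4: indeg[3]->0 | ready=[3] | order so far=[2, 0, 1, 4]
  pop 3: no out-edges | ready=[] | order so far=[2, 0, 1, 4, 3]
  Result: [2, 0, 1, 4, 3]

Answer: [2, 0, 1, 4, 3]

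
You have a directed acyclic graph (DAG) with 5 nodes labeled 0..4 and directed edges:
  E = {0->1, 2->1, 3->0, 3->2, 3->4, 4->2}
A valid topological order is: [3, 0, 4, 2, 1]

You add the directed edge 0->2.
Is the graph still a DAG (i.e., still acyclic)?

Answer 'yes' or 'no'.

Answer: yes

Derivation:
Given toposort: [3, 0, 4, 2, 1]
Position of 0: index 1; position of 2: index 3
New edge 0->2: forward
Forward edge: respects the existing order. Still a DAG, same toposort still valid.
Still a DAG? yes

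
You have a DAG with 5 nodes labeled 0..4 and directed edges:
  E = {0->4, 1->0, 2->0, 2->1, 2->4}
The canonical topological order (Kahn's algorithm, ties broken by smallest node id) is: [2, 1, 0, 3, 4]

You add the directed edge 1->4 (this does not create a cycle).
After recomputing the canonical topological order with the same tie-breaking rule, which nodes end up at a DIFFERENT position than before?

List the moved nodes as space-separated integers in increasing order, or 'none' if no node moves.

Old toposort: [2, 1, 0, 3, 4]
Added edge 1->4
Recompute Kahn (smallest-id tiebreak):
  initial in-degrees: [2, 1, 0, 0, 3]
  ready (indeg=0): [2, 3]
  pop 2: indeg[0]->1; indeg[1]->0; indeg[4]->2 | ready=[1, 3] | order so far=[2]
  pop 1: indeg[0]->0; indeg[4]->1 | ready=[0, 3] | order so far=[2, 1]
  pop 0: indeg[4]->0 | ready=[3, 4] | order so far=[2, 1, 0]
  pop 3: no out-edges | ready=[4] | order so far=[2, 1, 0, 3]
  pop 4: no out-edges | ready=[] | order so far=[2, 1, 0, 3, 4]
New canonical toposort: [2, 1, 0, 3, 4]
Compare positions:
  Node 0: index 2 -> 2 (same)
  Node 1: index 1 -> 1 (same)
  Node 2: index 0 -> 0 (same)
  Node 3: index 3 -> 3 (same)
  Node 4: index 4 -> 4 (same)
Nodes that changed position: none

Answer: none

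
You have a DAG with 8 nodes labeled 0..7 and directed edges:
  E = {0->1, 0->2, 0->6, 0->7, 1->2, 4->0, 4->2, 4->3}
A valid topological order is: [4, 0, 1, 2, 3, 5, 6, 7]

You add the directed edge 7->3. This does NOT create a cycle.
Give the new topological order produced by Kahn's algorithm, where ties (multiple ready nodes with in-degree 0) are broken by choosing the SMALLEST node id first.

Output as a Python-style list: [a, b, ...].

Old toposort: [4, 0, 1, 2, 3, 5, 6, 7]
Added edge: 7->3
Position of 7 (7) > position of 3 (4). Must reorder: 7 must now come before 3.
Run Kahn's algorithm (break ties by smallest node id):
  initial in-degrees: [1, 1, 3, 2, 0, 0, 1, 1]
  ready (indeg=0): [4, 5]
  pop 4: indeg[0]->0; indeg[2]->2; indeg[3]->1 | ready=[0, 5] | order so far=[4]
  pop 0: indeg[1]->0; indeg[2]->1; indeg[6]->0; indeg[7]->0 | ready=[1, 5, 6, 7] | order so far=[4, 0]
  pop 1: indeg[2]->0 | ready=[2, 5, 6, 7] | order so far=[4, 0, 1]
  pop 2: no out-edges | ready=[5, 6, 7] | order so far=[4, 0, 1, 2]
  pop 5: no out-edges | ready=[6, 7] | order so far=[4, 0, 1, 2, 5]
  pop 6: no out-edges | ready=[7] | order so far=[4, 0, 1, 2, 5, 6]
  pop 7: indeg[3]->0 | ready=[3] | order so far=[4, 0, 1, 2, 5, 6, 7]
  pop 3: no out-edges | ready=[] | order so far=[4, 0, 1, 2, 5, 6, 7, 3]
  Result: [4, 0, 1, 2, 5, 6, 7, 3]

Answer: [4, 0, 1, 2, 5, 6, 7, 3]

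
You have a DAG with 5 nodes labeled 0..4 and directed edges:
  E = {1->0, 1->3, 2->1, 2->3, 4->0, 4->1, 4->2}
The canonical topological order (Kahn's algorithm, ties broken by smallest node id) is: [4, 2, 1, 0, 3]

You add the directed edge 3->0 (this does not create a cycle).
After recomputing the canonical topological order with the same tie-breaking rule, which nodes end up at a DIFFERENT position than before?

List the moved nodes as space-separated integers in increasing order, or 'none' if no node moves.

Answer: 0 3

Derivation:
Old toposort: [4, 2, 1, 0, 3]
Added edge 3->0
Recompute Kahn (smallest-id tiebreak):
  initial in-degrees: [3, 2, 1, 2, 0]
  ready (indeg=0): [4]
  pop 4: indeg[0]->2; indeg[1]->1; indeg[2]->0 | ready=[2] | order so far=[4]
  pop 2: indeg[1]->0; indeg[3]->1 | ready=[1] | order so far=[4, 2]
  pop 1: indeg[0]->1; indeg[3]->0 | ready=[3] | order so far=[4, 2, 1]
  pop 3: indeg[0]->0 | ready=[0] | order so far=[4, 2, 1, 3]
  pop 0: no out-edges | ready=[] | order so far=[4, 2, 1, 3, 0]
New canonical toposort: [4, 2, 1, 3, 0]
Compare positions:
  Node 0: index 3 -> 4 (moved)
  Node 1: index 2 -> 2 (same)
  Node 2: index 1 -> 1 (same)
  Node 3: index 4 -> 3 (moved)
  Node 4: index 0 -> 0 (same)
Nodes that changed position: 0 3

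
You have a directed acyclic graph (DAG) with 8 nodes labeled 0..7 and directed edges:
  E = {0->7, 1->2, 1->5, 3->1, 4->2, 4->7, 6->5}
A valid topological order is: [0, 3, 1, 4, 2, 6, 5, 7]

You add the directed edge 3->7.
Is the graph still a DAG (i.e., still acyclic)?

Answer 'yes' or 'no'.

Given toposort: [0, 3, 1, 4, 2, 6, 5, 7]
Position of 3: index 1; position of 7: index 7
New edge 3->7: forward
Forward edge: respects the existing order. Still a DAG, same toposort still valid.
Still a DAG? yes

Answer: yes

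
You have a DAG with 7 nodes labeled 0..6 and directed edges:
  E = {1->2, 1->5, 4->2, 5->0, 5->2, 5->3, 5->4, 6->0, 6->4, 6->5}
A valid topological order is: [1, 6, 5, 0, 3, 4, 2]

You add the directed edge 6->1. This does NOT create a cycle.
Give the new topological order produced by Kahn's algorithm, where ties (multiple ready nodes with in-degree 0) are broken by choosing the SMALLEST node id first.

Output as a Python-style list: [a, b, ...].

Old toposort: [1, 6, 5, 0, 3, 4, 2]
Added edge: 6->1
Position of 6 (1) > position of 1 (0). Must reorder: 6 must now come before 1.
Run Kahn's algorithm (break ties by smallest node id):
  initial in-degrees: [2, 1, 3, 1, 2, 2, 0]
  ready (indeg=0): [6]
  pop 6: indeg[0]->1; indeg[1]->0; indeg[4]->1; indeg[5]->1 | ready=[1] | order so far=[6]
  pop 1: indeg[2]->2; indeg[5]->0 | ready=[5] | order so far=[6, 1]
  pop 5: indeg[0]->0; indeg[2]->1; indeg[3]->0; indeg[4]->0 | ready=[0, 3, 4] | order so far=[6, 1, 5]
  pop 0: no out-edges | ready=[3, 4] | order so far=[6, 1, 5, 0]
  pop 3: no out-edges | ready=[4] | order so far=[6, 1, 5, 0, 3]
  pop 4: indeg[2]->0 | ready=[2] | order so far=[6, 1, 5, 0, 3, 4]
  pop 2: no out-edges | ready=[] | order so far=[6, 1, 5, 0, 3, 4, 2]
  Result: [6, 1, 5, 0, 3, 4, 2]

Answer: [6, 1, 5, 0, 3, 4, 2]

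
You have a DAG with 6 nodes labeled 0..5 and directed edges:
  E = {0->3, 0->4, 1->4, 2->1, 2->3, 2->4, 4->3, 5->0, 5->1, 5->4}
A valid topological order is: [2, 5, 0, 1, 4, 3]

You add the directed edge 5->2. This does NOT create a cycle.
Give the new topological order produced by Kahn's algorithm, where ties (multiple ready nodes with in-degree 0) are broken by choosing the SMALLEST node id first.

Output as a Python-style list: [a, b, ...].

Old toposort: [2, 5, 0, 1, 4, 3]
Added edge: 5->2
Position of 5 (1) > position of 2 (0). Must reorder: 5 must now come before 2.
Run Kahn's algorithm (break ties by smallest node id):
  initial in-degrees: [1, 2, 1, 3, 4, 0]
  ready (indeg=0): [5]
  pop 5: indeg[0]->0; indeg[1]->1; indeg[2]->0; indeg[4]->3 | ready=[0, 2] | order so far=[5]
  pop 0: indeg[3]->2; indeg[4]->2 | ready=[2] | order so far=[5, 0]
  pop 2: indeg[1]->0; indeg[3]->1; indeg[4]->1 | ready=[1] | order so far=[5, 0, 2]
  pop 1: indeg[4]->0 | ready=[4] | order so far=[5, 0, 2, 1]
  pop 4: indeg[3]->0 | ready=[3] | order so far=[5, 0, 2, 1, 4]
  pop 3: no out-edges | ready=[] | order so far=[5, 0, 2, 1, 4, 3]
  Result: [5, 0, 2, 1, 4, 3]

Answer: [5, 0, 2, 1, 4, 3]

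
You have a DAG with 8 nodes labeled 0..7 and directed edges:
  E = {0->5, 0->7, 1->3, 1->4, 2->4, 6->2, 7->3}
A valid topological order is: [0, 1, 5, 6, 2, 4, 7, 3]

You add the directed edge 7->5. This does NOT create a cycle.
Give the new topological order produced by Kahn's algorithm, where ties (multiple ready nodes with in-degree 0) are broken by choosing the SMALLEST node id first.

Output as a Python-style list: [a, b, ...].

Old toposort: [0, 1, 5, 6, 2, 4, 7, 3]
Added edge: 7->5
Position of 7 (6) > position of 5 (2). Must reorder: 7 must now come before 5.
Run Kahn's algorithm (break ties by smallest node id):
  initial in-degrees: [0, 0, 1, 2, 2, 2, 0, 1]
  ready (indeg=0): [0, 1, 6]
  pop 0: indeg[5]->1; indeg[7]->0 | ready=[1, 6, 7] | order so far=[0]
  pop 1: indeg[3]->1; indeg[4]->1 | ready=[6, 7] | order so far=[0, 1]
  pop 6: indeg[2]->0 | ready=[2, 7] | order so far=[0, 1, 6]
  pop 2: indeg[4]->0 | ready=[4, 7] | order so far=[0, 1, 6, 2]
  pop 4: no out-edges | ready=[7] | order so far=[0, 1, 6, 2, 4]
  pop 7: indeg[3]->0; indeg[5]->0 | ready=[3, 5] | order so far=[0, 1, 6, 2, 4, 7]
  pop 3: no out-edges | ready=[5] | order so far=[0, 1, 6, 2, 4, 7, 3]
  pop 5: no out-edges | ready=[] | order so far=[0, 1, 6, 2, 4, 7, 3, 5]
  Result: [0, 1, 6, 2, 4, 7, 3, 5]

Answer: [0, 1, 6, 2, 4, 7, 3, 5]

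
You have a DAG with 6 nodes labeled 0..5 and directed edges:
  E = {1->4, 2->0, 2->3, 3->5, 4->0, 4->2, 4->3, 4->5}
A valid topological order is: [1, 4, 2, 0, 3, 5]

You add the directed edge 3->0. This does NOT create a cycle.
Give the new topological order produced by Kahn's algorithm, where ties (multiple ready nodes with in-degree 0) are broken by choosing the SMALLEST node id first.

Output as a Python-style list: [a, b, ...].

Old toposort: [1, 4, 2, 0, 3, 5]
Added edge: 3->0
Position of 3 (4) > position of 0 (3). Must reorder: 3 must now come before 0.
Run Kahn's algorithm (break ties by smallest node id):
  initial in-degrees: [3, 0, 1, 2, 1, 2]
  ready (indeg=0): [1]
  pop 1: indeg[4]->0 | ready=[4] | order so far=[1]
  pop 4: indeg[0]->2; indeg[2]->0; indeg[3]->1; indeg[5]->1 | ready=[2] | order so far=[1, 4]
  pop 2: indeg[0]->1; indeg[3]->0 | ready=[3] | order so far=[1, 4, 2]
  pop 3: indeg[0]->0; indeg[5]->0 | ready=[0, 5] | order so far=[1, 4, 2, 3]
  pop 0: no out-edges | ready=[5] | order so far=[1, 4, 2, 3, 0]
  pop 5: no out-edges | ready=[] | order so far=[1, 4, 2, 3, 0, 5]
  Result: [1, 4, 2, 3, 0, 5]

Answer: [1, 4, 2, 3, 0, 5]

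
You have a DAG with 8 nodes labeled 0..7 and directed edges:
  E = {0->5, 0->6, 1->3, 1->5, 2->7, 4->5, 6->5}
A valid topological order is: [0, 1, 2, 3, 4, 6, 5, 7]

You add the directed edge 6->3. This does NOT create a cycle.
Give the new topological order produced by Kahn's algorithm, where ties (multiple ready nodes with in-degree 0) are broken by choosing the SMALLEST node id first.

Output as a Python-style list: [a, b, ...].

Answer: [0, 1, 2, 4, 6, 3, 5, 7]

Derivation:
Old toposort: [0, 1, 2, 3, 4, 6, 5, 7]
Added edge: 6->3
Position of 6 (5) > position of 3 (3). Must reorder: 6 must now come before 3.
Run Kahn's algorithm (break ties by smallest node id):
  initial in-degrees: [0, 0, 0, 2, 0, 4, 1, 1]
  ready (indeg=0): [0, 1, 2, 4]
  pop 0: indeg[5]->3; indeg[6]->0 | ready=[1, 2, 4, 6] | order so far=[0]
  pop 1: indeg[3]->1; indeg[5]->2 | ready=[2, 4, 6] | order so far=[0, 1]
  pop 2: indeg[7]->0 | ready=[4, 6, 7] | order so far=[0, 1, 2]
  pop 4: indeg[5]->1 | ready=[6, 7] | order so far=[0, 1, 2, 4]
  pop 6: indeg[3]->0; indeg[5]->0 | ready=[3, 5, 7] | order so far=[0, 1, 2, 4, 6]
  pop 3: no out-edges | ready=[5, 7] | order so far=[0, 1, 2, 4, 6, 3]
  pop 5: no out-edges | ready=[7] | order so far=[0, 1, 2, 4, 6, 3, 5]
  pop 7: no out-edges | ready=[] | order so far=[0, 1, 2, 4, 6, 3, 5, 7]
  Result: [0, 1, 2, 4, 6, 3, 5, 7]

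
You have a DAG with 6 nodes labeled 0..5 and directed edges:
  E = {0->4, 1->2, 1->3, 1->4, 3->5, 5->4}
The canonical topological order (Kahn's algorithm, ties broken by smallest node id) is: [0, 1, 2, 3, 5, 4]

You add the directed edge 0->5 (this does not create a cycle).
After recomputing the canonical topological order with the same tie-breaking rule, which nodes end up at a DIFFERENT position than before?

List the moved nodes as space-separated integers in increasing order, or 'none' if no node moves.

Old toposort: [0, 1, 2, 3, 5, 4]
Added edge 0->5
Recompute Kahn (smallest-id tiebreak):
  initial in-degrees: [0, 0, 1, 1, 3, 2]
  ready (indeg=0): [0, 1]
  pop 0: indeg[4]->2; indeg[5]->1 | ready=[1] | order so far=[0]
  pop 1: indeg[2]->0; indeg[3]->0; indeg[4]->1 | ready=[2, 3] | order so far=[0, 1]
  pop 2: no out-edges | ready=[3] | order so far=[0, 1, 2]
  pop 3: indeg[5]->0 | ready=[5] | order so far=[0, 1, 2, 3]
  pop 5: indeg[4]->0 | ready=[4] | order so far=[0, 1, 2, 3, 5]
  pop 4: no out-edges | ready=[] | order so far=[0, 1, 2, 3, 5, 4]
New canonical toposort: [0, 1, 2, 3, 5, 4]
Compare positions:
  Node 0: index 0 -> 0 (same)
  Node 1: index 1 -> 1 (same)
  Node 2: index 2 -> 2 (same)
  Node 3: index 3 -> 3 (same)
  Node 4: index 5 -> 5 (same)
  Node 5: index 4 -> 4 (same)
Nodes that changed position: none

Answer: none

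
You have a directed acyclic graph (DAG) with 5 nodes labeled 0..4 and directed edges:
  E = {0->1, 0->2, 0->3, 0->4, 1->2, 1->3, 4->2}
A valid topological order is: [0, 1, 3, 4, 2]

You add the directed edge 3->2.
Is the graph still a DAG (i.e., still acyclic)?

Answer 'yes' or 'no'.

Given toposort: [0, 1, 3, 4, 2]
Position of 3: index 2; position of 2: index 4
New edge 3->2: forward
Forward edge: respects the existing order. Still a DAG, same toposort still valid.
Still a DAG? yes

Answer: yes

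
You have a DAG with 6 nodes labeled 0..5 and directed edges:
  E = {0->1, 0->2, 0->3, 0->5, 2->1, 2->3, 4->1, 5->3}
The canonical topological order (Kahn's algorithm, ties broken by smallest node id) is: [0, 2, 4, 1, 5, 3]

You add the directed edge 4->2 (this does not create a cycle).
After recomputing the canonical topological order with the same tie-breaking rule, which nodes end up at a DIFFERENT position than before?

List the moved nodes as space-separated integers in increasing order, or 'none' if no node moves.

Old toposort: [0, 2, 4, 1, 5, 3]
Added edge 4->2
Recompute Kahn (smallest-id tiebreak):
  initial in-degrees: [0, 3, 2, 3, 0, 1]
  ready (indeg=0): [0, 4]
  pop 0: indeg[1]->2; indeg[2]->1; indeg[3]->2; indeg[5]->0 | ready=[4, 5] | order so far=[0]
  pop 4: indeg[1]->1; indeg[2]->0 | ready=[2, 5] | order so far=[0, 4]
  pop 2: indeg[1]->0; indeg[3]->1 | ready=[1, 5] | order so far=[0, 4, 2]
  pop 1: no out-edges | ready=[5] | order so far=[0, 4, 2, 1]
  pop 5: indeg[3]->0 | ready=[3] | order so far=[0, 4, 2, 1, 5]
  pop 3: no out-edges | ready=[] | order so far=[0, 4, 2, 1, 5, 3]
New canonical toposort: [0, 4, 2, 1, 5, 3]
Compare positions:
  Node 0: index 0 -> 0 (same)
  Node 1: index 3 -> 3 (same)
  Node 2: index 1 -> 2 (moved)
  Node 3: index 5 -> 5 (same)
  Node 4: index 2 -> 1 (moved)
  Node 5: index 4 -> 4 (same)
Nodes that changed position: 2 4

Answer: 2 4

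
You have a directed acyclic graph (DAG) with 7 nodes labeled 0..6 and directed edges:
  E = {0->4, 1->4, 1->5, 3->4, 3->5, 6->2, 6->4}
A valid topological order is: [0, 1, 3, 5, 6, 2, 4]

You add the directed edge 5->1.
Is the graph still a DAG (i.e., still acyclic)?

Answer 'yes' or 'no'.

Given toposort: [0, 1, 3, 5, 6, 2, 4]
Position of 5: index 3; position of 1: index 1
New edge 5->1: backward (u after v in old order)
Backward edge: old toposort is now invalid. Check if this creates a cycle.
Does 1 already reach 5? Reachable from 1: [1, 4, 5]. YES -> cycle!
Still a DAG? no

Answer: no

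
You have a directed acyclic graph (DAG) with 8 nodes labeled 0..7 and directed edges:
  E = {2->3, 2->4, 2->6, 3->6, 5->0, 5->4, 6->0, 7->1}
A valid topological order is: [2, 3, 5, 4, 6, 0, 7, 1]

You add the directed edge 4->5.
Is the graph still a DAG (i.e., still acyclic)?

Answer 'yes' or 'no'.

Answer: no

Derivation:
Given toposort: [2, 3, 5, 4, 6, 0, 7, 1]
Position of 4: index 3; position of 5: index 2
New edge 4->5: backward (u after v in old order)
Backward edge: old toposort is now invalid. Check if this creates a cycle.
Does 5 already reach 4? Reachable from 5: [0, 4, 5]. YES -> cycle!
Still a DAG? no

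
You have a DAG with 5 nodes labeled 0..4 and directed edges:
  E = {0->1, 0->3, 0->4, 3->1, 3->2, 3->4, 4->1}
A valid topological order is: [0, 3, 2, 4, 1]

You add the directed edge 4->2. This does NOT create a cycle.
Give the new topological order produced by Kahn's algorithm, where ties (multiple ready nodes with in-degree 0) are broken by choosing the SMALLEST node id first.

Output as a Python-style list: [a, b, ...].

Answer: [0, 3, 4, 1, 2]

Derivation:
Old toposort: [0, 3, 2, 4, 1]
Added edge: 4->2
Position of 4 (3) > position of 2 (2). Must reorder: 4 must now come before 2.
Run Kahn's algorithm (break ties by smallest node id):
  initial in-degrees: [0, 3, 2, 1, 2]
  ready (indeg=0): [0]
  pop 0: indeg[1]->2; indeg[3]->0; indeg[4]->1 | ready=[3] | order so far=[0]
  pop 3: indeg[1]->1; indeg[2]->1; indeg[4]->0 | ready=[4] | order so far=[0, 3]
  pop 4: indeg[1]->0; indeg[2]->0 | ready=[1, 2] | order so far=[0, 3, 4]
  pop 1: no out-edges | ready=[2] | order so far=[0, 3, 4, 1]
  pop 2: no out-edges | ready=[] | order so far=[0, 3, 4, 1, 2]
  Result: [0, 3, 4, 1, 2]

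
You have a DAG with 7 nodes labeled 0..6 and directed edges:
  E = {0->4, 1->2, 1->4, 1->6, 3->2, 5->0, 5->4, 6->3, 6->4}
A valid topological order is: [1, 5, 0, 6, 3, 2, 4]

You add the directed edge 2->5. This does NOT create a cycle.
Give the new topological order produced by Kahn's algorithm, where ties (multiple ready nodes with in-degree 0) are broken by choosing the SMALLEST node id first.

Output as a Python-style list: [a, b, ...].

Old toposort: [1, 5, 0, 6, 3, 2, 4]
Added edge: 2->5
Position of 2 (5) > position of 5 (1). Must reorder: 2 must now come before 5.
Run Kahn's algorithm (break ties by smallest node id):
  initial in-degrees: [1, 0, 2, 1, 4, 1, 1]
  ready (indeg=0): [1]
  pop 1: indeg[2]->1; indeg[4]->3; indeg[6]->0 | ready=[6] | order so far=[1]
  pop 6: indeg[3]->0; indeg[4]->2 | ready=[3] | order so far=[1, 6]
  pop 3: indeg[2]->0 | ready=[2] | order so far=[1, 6, 3]
  pop 2: indeg[5]->0 | ready=[5] | order so far=[1, 6, 3, 2]
  pop 5: indeg[0]->0; indeg[4]->1 | ready=[0] | order so far=[1, 6, 3, 2, 5]
  pop 0: indeg[4]->0 | ready=[4] | order so far=[1, 6, 3, 2, 5, 0]
  pop 4: no out-edges | ready=[] | order so far=[1, 6, 3, 2, 5, 0, 4]
  Result: [1, 6, 3, 2, 5, 0, 4]

Answer: [1, 6, 3, 2, 5, 0, 4]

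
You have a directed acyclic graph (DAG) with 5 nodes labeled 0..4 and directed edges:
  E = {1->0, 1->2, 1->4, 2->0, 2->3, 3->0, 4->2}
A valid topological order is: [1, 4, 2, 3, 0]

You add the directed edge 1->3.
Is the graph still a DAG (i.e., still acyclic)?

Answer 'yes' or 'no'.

Answer: yes

Derivation:
Given toposort: [1, 4, 2, 3, 0]
Position of 1: index 0; position of 3: index 3
New edge 1->3: forward
Forward edge: respects the existing order. Still a DAG, same toposort still valid.
Still a DAG? yes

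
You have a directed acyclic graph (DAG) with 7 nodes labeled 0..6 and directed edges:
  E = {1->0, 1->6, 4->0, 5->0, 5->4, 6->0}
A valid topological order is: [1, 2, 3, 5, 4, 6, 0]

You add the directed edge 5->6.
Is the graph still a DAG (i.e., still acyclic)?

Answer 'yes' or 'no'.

Answer: yes

Derivation:
Given toposort: [1, 2, 3, 5, 4, 6, 0]
Position of 5: index 3; position of 6: index 5
New edge 5->6: forward
Forward edge: respects the existing order. Still a DAG, same toposort still valid.
Still a DAG? yes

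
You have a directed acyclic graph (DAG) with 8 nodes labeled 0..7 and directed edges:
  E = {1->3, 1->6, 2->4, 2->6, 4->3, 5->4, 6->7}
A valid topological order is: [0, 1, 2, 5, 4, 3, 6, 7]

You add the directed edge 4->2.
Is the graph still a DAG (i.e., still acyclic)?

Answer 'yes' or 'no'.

Answer: no

Derivation:
Given toposort: [0, 1, 2, 5, 4, 3, 6, 7]
Position of 4: index 4; position of 2: index 2
New edge 4->2: backward (u after v in old order)
Backward edge: old toposort is now invalid. Check if this creates a cycle.
Does 2 already reach 4? Reachable from 2: [2, 3, 4, 6, 7]. YES -> cycle!
Still a DAG? no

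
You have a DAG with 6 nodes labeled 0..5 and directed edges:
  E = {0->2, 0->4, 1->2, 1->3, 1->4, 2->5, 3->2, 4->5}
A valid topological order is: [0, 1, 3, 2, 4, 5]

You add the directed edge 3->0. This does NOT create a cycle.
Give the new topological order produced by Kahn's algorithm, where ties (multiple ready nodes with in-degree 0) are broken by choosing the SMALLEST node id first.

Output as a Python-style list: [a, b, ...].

Old toposort: [0, 1, 3, 2, 4, 5]
Added edge: 3->0
Position of 3 (2) > position of 0 (0). Must reorder: 3 must now come before 0.
Run Kahn's algorithm (break ties by smallest node id):
  initial in-degrees: [1, 0, 3, 1, 2, 2]
  ready (indeg=0): [1]
  pop 1: indeg[2]->2; indeg[3]->0; indeg[4]->1 | ready=[3] | order so far=[1]
  pop 3: indeg[0]->0; indeg[2]->1 | ready=[0] | order so far=[1, 3]
  pop 0: indeg[2]->0; indeg[4]->0 | ready=[2, 4] | order so far=[1, 3, 0]
  pop 2: indeg[5]->1 | ready=[4] | order so far=[1, 3, 0, 2]
  pop 4: indeg[5]->0 | ready=[5] | order so far=[1, 3, 0, 2, 4]
  pop 5: no out-edges | ready=[] | order so far=[1, 3, 0, 2, 4, 5]
  Result: [1, 3, 0, 2, 4, 5]

Answer: [1, 3, 0, 2, 4, 5]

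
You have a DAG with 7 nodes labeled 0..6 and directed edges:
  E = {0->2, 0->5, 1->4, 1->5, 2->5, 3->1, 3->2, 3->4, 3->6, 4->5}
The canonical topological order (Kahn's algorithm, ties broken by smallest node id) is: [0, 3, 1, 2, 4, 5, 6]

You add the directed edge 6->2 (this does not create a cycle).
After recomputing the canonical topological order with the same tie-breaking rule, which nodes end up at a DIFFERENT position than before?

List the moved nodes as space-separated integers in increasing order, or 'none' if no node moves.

Old toposort: [0, 3, 1, 2, 4, 5, 6]
Added edge 6->2
Recompute Kahn (smallest-id tiebreak):
  initial in-degrees: [0, 1, 3, 0, 2, 4, 1]
  ready (indeg=0): [0, 3]
  pop 0: indeg[2]->2; indeg[5]->3 | ready=[3] | order so far=[0]
  pop 3: indeg[1]->0; indeg[2]->1; indeg[4]->1; indeg[6]->0 | ready=[1, 6] | order so far=[0, 3]
  pop 1: indeg[4]->0; indeg[5]->2 | ready=[4, 6] | order so far=[0, 3, 1]
  pop 4: indeg[5]->1 | ready=[6] | order so far=[0, 3, 1, 4]
  pop 6: indeg[2]->0 | ready=[2] | order so far=[0, 3, 1, 4, 6]
  pop 2: indeg[5]->0 | ready=[5] | order so far=[0, 3, 1, 4, 6, 2]
  pop 5: no out-edges | ready=[] | order so far=[0, 3, 1, 4, 6, 2, 5]
New canonical toposort: [0, 3, 1, 4, 6, 2, 5]
Compare positions:
  Node 0: index 0 -> 0 (same)
  Node 1: index 2 -> 2 (same)
  Node 2: index 3 -> 5 (moved)
  Node 3: index 1 -> 1 (same)
  Node 4: index 4 -> 3 (moved)
  Node 5: index 5 -> 6 (moved)
  Node 6: index 6 -> 4 (moved)
Nodes that changed position: 2 4 5 6

Answer: 2 4 5 6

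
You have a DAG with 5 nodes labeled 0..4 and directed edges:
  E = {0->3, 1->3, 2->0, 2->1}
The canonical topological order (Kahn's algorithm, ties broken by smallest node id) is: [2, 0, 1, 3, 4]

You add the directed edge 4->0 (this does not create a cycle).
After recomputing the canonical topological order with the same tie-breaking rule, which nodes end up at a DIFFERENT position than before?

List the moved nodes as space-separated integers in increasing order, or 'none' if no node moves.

Answer: 0 1 3 4

Derivation:
Old toposort: [2, 0, 1, 3, 4]
Added edge 4->0
Recompute Kahn (smallest-id tiebreak):
  initial in-degrees: [2, 1, 0, 2, 0]
  ready (indeg=0): [2, 4]
  pop 2: indeg[0]->1; indeg[1]->0 | ready=[1, 4] | order so far=[2]
  pop 1: indeg[3]->1 | ready=[4] | order so far=[2, 1]
  pop 4: indeg[0]->0 | ready=[0] | order so far=[2, 1, 4]
  pop 0: indeg[3]->0 | ready=[3] | order so far=[2, 1, 4, 0]
  pop 3: no out-edges | ready=[] | order so far=[2, 1, 4, 0, 3]
New canonical toposort: [2, 1, 4, 0, 3]
Compare positions:
  Node 0: index 1 -> 3 (moved)
  Node 1: index 2 -> 1 (moved)
  Node 2: index 0 -> 0 (same)
  Node 3: index 3 -> 4 (moved)
  Node 4: index 4 -> 2 (moved)
Nodes that changed position: 0 1 3 4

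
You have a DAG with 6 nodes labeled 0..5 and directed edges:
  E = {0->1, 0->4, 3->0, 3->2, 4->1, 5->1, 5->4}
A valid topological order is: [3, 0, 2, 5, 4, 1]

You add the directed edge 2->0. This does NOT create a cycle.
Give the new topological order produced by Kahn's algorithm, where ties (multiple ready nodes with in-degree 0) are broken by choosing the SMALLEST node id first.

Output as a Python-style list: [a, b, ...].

Answer: [3, 2, 0, 5, 4, 1]

Derivation:
Old toposort: [3, 0, 2, 5, 4, 1]
Added edge: 2->0
Position of 2 (2) > position of 0 (1). Must reorder: 2 must now come before 0.
Run Kahn's algorithm (break ties by smallest node id):
  initial in-degrees: [2, 3, 1, 0, 2, 0]
  ready (indeg=0): [3, 5]
  pop 3: indeg[0]->1; indeg[2]->0 | ready=[2, 5] | order so far=[3]
  pop 2: indeg[0]->0 | ready=[0, 5] | order so far=[3, 2]
  pop 0: indeg[1]->2; indeg[4]->1 | ready=[5] | order so far=[3, 2, 0]
  pop 5: indeg[1]->1; indeg[4]->0 | ready=[4] | order so far=[3, 2, 0, 5]
  pop 4: indeg[1]->0 | ready=[1] | order so far=[3, 2, 0, 5, 4]
  pop 1: no out-edges | ready=[] | order so far=[3, 2, 0, 5, 4, 1]
  Result: [3, 2, 0, 5, 4, 1]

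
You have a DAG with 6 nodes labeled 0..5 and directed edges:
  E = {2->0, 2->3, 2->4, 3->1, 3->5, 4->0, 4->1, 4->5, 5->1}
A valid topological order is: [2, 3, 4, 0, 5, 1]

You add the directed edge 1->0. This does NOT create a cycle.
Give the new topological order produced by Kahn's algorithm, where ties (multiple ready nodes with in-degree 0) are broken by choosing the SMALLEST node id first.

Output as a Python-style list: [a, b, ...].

Old toposort: [2, 3, 4, 0, 5, 1]
Added edge: 1->0
Position of 1 (5) > position of 0 (3). Must reorder: 1 must now come before 0.
Run Kahn's algorithm (break ties by smallest node id):
  initial in-degrees: [3, 3, 0, 1, 1, 2]
  ready (indeg=0): [2]
  pop 2: indeg[0]->2; indeg[3]->0; indeg[4]->0 | ready=[3, 4] | order so far=[2]
  pop 3: indeg[1]->2; indeg[5]->1 | ready=[4] | order so far=[2, 3]
  pop 4: indeg[0]->1; indeg[1]->1; indeg[5]->0 | ready=[5] | order so far=[2, 3, 4]
  pop 5: indeg[1]->0 | ready=[1] | order so far=[2, 3, 4, 5]
  pop 1: indeg[0]->0 | ready=[0] | order so far=[2, 3, 4, 5, 1]
  pop 0: no out-edges | ready=[] | order so far=[2, 3, 4, 5, 1, 0]
  Result: [2, 3, 4, 5, 1, 0]

Answer: [2, 3, 4, 5, 1, 0]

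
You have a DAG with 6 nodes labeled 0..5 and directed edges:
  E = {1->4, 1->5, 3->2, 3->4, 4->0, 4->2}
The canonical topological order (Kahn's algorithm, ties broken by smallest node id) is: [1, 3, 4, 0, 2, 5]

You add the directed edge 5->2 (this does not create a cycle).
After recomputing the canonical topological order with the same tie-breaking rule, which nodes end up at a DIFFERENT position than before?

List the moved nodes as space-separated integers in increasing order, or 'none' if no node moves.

Old toposort: [1, 3, 4, 0, 2, 5]
Added edge 5->2
Recompute Kahn (smallest-id tiebreak):
  initial in-degrees: [1, 0, 3, 0, 2, 1]
  ready (indeg=0): [1, 3]
  pop 1: indeg[4]->1; indeg[5]->0 | ready=[3, 5] | order so far=[1]
  pop 3: indeg[2]->2; indeg[4]->0 | ready=[4, 5] | order so far=[1, 3]
  pop 4: indeg[0]->0; indeg[2]->1 | ready=[0, 5] | order so far=[1, 3, 4]
  pop 0: no out-edges | ready=[5] | order so far=[1, 3, 4, 0]
  pop 5: indeg[2]->0 | ready=[2] | order so far=[1, 3, 4, 0, 5]
  pop 2: no out-edges | ready=[] | order so far=[1, 3, 4, 0, 5, 2]
New canonical toposort: [1, 3, 4, 0, 5, 2]
Compare positions:
  Node 0: index 3 -> 3 (same)
  Node 1: index 0 -> 0 (same)
  Node 2: index 4 -> 5 (moved)
  Node 3: index 1 -> 1 (same)
  Node 4: index 2 -> 2 (same)
  Node 5: index 5 -> 4 (moved)
Nodes that changed position: 2 5

Answer: 2 5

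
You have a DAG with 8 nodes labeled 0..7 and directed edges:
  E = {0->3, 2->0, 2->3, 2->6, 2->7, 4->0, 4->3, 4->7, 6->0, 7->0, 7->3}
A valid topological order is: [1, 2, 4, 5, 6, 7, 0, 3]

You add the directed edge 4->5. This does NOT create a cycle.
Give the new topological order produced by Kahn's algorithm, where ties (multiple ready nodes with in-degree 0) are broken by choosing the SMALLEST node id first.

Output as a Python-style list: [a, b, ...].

Answer: [1, 2, 4, 5, 6, 7, 0, 3]

Derivation:
Old toposort: [1, 2, 4, 5, 6, 7, 0, 3]
Added edge: 4->5
Position of 4 (2) < position of 5 (3). Old order still valid.
Run Kahn's algorithm (break ties by smallest node id):
  initial in-degrees: [4, 0, 0, 4, 0, 1, 1, 2]
  ready (indeg=0): [1, 2, 4]
  pop 1: no out-edges | ready=[2, 4] | order so far=[1]
  pop 2: indeg[0]->3; indeg[3]->3; indeg[6]->0; indeg[7]->1 | ready=[4, 6] | order so far=[1, 2]
  pop 4: indeg[0]->2; indeg[3]->2; indeg[5]->0; indeg[7]->0 | ready=[5, 6, 7] | order so far=[1, 2, 4]
  pop 5: no out-edges | ready=[6, 7] | order so far=[1, 2, 4, 5]
  pop 6: indeg[0]->1 | ready=[7] | order so far=[1, 2, 4, 5, 6]
  pop 7: indeg[0]->0; indeg[3]->1 | ready=[0] | order so far=[1, 2, 4, 5, 6, 7]
  pop 0: indeg[3]->0 | ready=[3] | order so far=[1, 2, 4, 5, 6, 7, 0]
  pop 3: no out-edges | ready=[] | order so far=[1, 2, 4, 5, 6, 7, 0, 3]
  Result: [1, 2, 4, 5, 6, 7, 0, 3]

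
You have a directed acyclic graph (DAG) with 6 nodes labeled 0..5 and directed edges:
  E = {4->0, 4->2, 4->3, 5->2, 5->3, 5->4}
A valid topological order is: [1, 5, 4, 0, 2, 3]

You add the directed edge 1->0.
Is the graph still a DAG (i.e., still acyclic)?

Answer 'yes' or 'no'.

Given toposort: [1, 5, 4, 0, 2, 3]
Position of 1: index 0; position of 0: index 3
New edge 1->0: forward
Forward edge: respects the existing order. Still a DAG, same toposort still valid.
Still a DAG? yes

Answer: yes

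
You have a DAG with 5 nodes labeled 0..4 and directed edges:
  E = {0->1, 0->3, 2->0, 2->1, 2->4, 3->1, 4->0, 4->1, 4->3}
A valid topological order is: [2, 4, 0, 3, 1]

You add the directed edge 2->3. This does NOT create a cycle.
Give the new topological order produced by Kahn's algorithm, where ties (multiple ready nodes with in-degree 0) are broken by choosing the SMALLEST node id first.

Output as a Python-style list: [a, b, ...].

Old toposort: [2, 4, 0, 3, 1]
Added edge: 2->3
Position of 2 (0) < position of 3 (3). Old order still valid.
Run Kahn's algorithm (break ties by smallest node id):
  initial in-degrees: [2, 4, 0, 3, 1]
  ready (indeg=0): [2]
  pop 2: indeg[0]->1; indeg[1]->3; indeg[3]->2; indeg[4]->0 | ready=[4] | order so far=[2]
  pop 4: indeg[0]->0; indeg[1]->2; indeg[3]->1 | ready=[0] | order so far=[2, 4]
  pop 0: indeg[1]->1; indeg[3]->0 | ready=[3] | order so far=[2, 4, 0]
  pop 3: indeg[1]->0 | ready=[1] | order so far=[2, 4, 0, 3]
  pop 1: no out-edges | ready=[] | order so far=[2, 4, 0, 3, 1]
  Result: [2, 4, 0, 3, 1]

Answer: [2, 4, 0, 3, 1]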